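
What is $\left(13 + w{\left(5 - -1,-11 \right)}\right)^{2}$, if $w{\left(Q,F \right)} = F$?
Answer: $4$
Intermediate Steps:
$\left(13 + w{\left(5 - -1,-11 \right)}\right)^{2} = \left(13 - 11\right)^{2} = 2^{2} = 4$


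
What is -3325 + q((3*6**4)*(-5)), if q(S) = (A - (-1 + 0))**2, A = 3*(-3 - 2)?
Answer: -3129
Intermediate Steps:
A = -15 (A = 3*(-5) = -15)
q(S) = 196 (q(S) = (-15 - (-1 + 0))**2 = (-15 - 1*(-1))**2 = (-15 + 1)**2 = (-14)**2 = 196)
-3325 + q((3*6**4)*(-5)) = -3325 + 196 = -3129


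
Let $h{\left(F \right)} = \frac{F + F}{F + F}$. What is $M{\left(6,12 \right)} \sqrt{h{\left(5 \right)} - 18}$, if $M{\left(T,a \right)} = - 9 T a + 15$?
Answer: $- 633 i \sqrt{17} \approx - 2609.9 i$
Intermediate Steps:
$M{\left(T,a \right)} = 15 - 9 T a$ ($M{\left(T,a \right)} = - 9 T a + 15 = 15 - 9 T a$)
$h{\left(F \right)} = 1$ ($h{\left(F \right)} = \frac{2 F}{2 F} = 2 F \frac{1}{2 F} = 1$)
$M{\left(6,12 \right)} \sqrt{h{\left(5 \right)} - 18} = \left(15 - 54 \cdot 12\right) \sqrt{1 - 18} = \left(15 - 648\right) \sqrt{-17} = - 633 i \sqrt{17}$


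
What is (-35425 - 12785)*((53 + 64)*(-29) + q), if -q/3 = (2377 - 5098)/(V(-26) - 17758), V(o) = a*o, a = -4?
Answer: 1444086799425/8827 ≈ 1.6360e+8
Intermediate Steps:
V(o) = -4*o
q = -8163/17654 (q = -3*(2377 - 5098)/(-4*(-26) - 17758) = -(-8163)/(104 - 17758) = -(-8163)/(-17654) = -(-8163)*(-1)/17654 = -3*2721/17654 = -8163/17654 ≈ -0.46239)
(-35425 - 12785)*((53 + 64)*(-29) + q) = (-35425 - 12785)*((53 + 64)*(-29) - 8163/17654) = -48210*(117*(-29) - 8163/17654) = -48210*(-3393 - 8163/17654) = -48210*(-59908185/17654) = 1444086799425/8827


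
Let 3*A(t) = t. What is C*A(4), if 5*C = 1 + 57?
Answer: 232/15 ≈ 15.467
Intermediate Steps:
C = 58/5 (C = (1 + 57)/5 = (⅕)*58 = 58/5 ≈ 11.600)
A(t) = t/3
C*A(4) = 58*((⅓)*4)/5 = (58/5)*(4/3) = 232/15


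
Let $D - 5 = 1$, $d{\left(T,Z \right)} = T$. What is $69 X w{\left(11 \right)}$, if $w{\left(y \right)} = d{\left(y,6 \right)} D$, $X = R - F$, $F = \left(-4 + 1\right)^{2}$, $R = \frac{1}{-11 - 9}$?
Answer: $- \frac{412137}{10} \approx -41214.0$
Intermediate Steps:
$D = 6$ ($D = 5 + 1 = 6$)
$R = - \frac{1}{20}$ ($R = \frac{1}{-20} = - \frac{1}{20} \approx -0.05$)
$F = 9$ ($F = \left(-3\right)^{2} = 9$)
$X = - \frac{181}{20}$ ($X = - \frac{1}{20} - 9 = - \frac{181}{20} \approx -9.05$)
$w{\left(y \right)} = 6 y$ ($w{\left(y \right)} = y 6 = 6 y$)
$69 X w{\left(11 \right)} = 69 \left(- \frac{181}{20}\right) 6 \cdot 11 = \left(- \frac{12489}{20}\right) 66 = - \frac{412137}{10}$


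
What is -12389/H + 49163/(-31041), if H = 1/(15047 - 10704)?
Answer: -1670174308670/31041 ≈ -5.3805e+7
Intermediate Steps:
H = 1/4343 ≈ 0.00023026
-12389/H + 49163/(-31041) = -12389/1/4343 + 49163/(-31041) = -12389*4343 + 49163*(-1/31041) = -53805427 - 49163/31041 = -1670174308670/31041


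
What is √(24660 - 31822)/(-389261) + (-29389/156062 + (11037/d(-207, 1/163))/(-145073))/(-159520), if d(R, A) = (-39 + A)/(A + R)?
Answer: 3043385774389/819831797264287040 - I*√7162/389261 ≈ 3.7122e-6 - 0.00021741*I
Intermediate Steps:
d(R, A) = (-39 + A)/(A + R)
√(24660 - 31822)/(-389261) + (-29389/156062 + (11037/d(-207, 1/163))/(-145073))/(-159520) = √(24660 - 31822)/(-389261) + (-29389/156062 + (11037/(((-39 + 1/163)/(1/163 - 207))))/(-145073))/(-159520) = √(-7162)*(-1/389261) + (-29389*1/156062 + (11037/(((-39 + 1/163)/(1/163 - 207))))*(-1/145073))*(-1/159520) = (I*√7162)*(-1/389261) + (-29389/156062 + (11037/((-6356/163/(-33740/163))))*(-1/145073))*(-1/159520) = -I*√7162/389261 + (-29389/156062 + (11037/((-163/33740*(-6356/163))))*(-1/145073))*(-1/159520) = -I*√7162/389261 + (-29389/156062 + (11037/(227/1205))*(-1/145073))*(-1/159520) = -I*√7162/389261 + (-29389/156062 + (11037*(1205/227))*(-1/145073))*(-1/159520) = -I*√7162/389261 + (-29389/156062 + (13299585/227)*(-1/145073))*(-1/159520) = -I*√7162/389261 + (-29389/156062 - 13299585/32931571)*(-1/159520) = -I*√7162/389261 - 3043385774389/5139366833402*(-1/159520) = -I*√7162/389261 + 3043385774389/819831797264287040 = 3043385774389/819831797264287040 - I*√7162/389261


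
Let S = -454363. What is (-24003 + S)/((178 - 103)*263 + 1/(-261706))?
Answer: -125191252396/5162150849 ≈ -24.252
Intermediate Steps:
(-24003 + S)/((178 - 103)*263 + 1/(-261706)) = (-24003 - 454363)/((178 - 103)*263 + 1/(-261706)) = -478366/(75*263 - 1/261706) = -478366/(19725 - 1/261706) = -478366/5162150849/261706 = -478366*261706/5162150849 = -125191252396/5162150849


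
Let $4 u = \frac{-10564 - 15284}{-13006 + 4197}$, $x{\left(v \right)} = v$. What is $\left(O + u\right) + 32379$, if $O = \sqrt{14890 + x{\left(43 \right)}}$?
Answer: $\frac{285233073}{8809} + \sqrt{14933} \approx 32502.0$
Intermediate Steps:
$O = \sqrt{14933}$ ($O = \sqrt{14890 + 43} = \sqrt{14933} \approx 122.2$)
$u = \frac{6462}{8809}$ ($u = \frac{\left(-10564 - 15284\right) \frac{1}{-13006 + 4197}}{4} = \frac{\left(-25848\right) \frac{1}{-8809}}{4} = \frac{\left(-25848\right) \left(- \frac{1}{8809}\right)}{4} = \frac{1}{4} \cdot \frac{25848}{8809} = \frac{6462}{8809} \approx 0.73357$)
$\left(O + u\right) + 32379 = \left(\sqrt{14933} + \frac{6462}{8809}\right) + 32379 = \left(\frac{6462}{8809} + \sqrt{14933}\right) + 32379 = \frac{285233073}{8809} + \sqrt{14933}$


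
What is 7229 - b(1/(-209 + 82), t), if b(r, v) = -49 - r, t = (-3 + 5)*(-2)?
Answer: 924305/127 ≈ 7278.0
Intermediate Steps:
t = -4 (t = 2*(-2) = -4)
7229 - b(1/(-209 + 82), t) = 7229 - (-49 - 1/(-209 + 82)) = 7229 - (-49 - 1/(-127)) = 7229 - (-49 - 1*(-1/127)) = 7229 - (-49 + 1/127) = 7229 - 1*(-6222/127) = 7229 + 6222/127 = 924305/127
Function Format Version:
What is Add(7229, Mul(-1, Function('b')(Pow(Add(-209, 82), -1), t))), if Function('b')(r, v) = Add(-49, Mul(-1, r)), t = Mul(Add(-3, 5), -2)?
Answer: Rational(924305, 127) ≈ 7278.0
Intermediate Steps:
t = -4 (t = Mul(2, -2) = -4)
Add(7229, Mul(-1, Function('b')(Pow(Add(-209, 82), -1), t))) = Add(7229, Mul(-1, Add(-49, Mul(-1, Pow(Add(-209, 82), -1))))) = Add(7229, Mul(-1, Add(-49, Mul(-1, Pow(-127, -1))))) = Add(7229, Mul(-1, Add(-49, Mul(-1, Rational(-1, 127))))) = Add(7229, Mul(-1, Add(-49, Rational(1, 127)))) = Add(7229, Mul(-1, Rational(-6222, 127))) = Add(7229, Rational(6222, 127)) = Rational(924305, 127)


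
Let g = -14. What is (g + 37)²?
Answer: 529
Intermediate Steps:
(g + 37)² = (-14 + 37)² = 23² = 529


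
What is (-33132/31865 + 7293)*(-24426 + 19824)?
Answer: -1069312956426/31865 ≈ -3.3558e+7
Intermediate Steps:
(-33132/31865 + 7293)*(-24426 + 19824) = (-33132*1/31865 + 7293)*(-4602) = (-33132/31865 + 7293)*(-4602) = (232358313/31865)*(-4602) = -1069312956426/31865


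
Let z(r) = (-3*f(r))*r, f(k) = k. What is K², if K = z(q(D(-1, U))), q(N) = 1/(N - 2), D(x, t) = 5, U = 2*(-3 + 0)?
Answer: ⅑ ≈ 0.11111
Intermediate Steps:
U = -6 (U = 2*(-3) = -6)
q(N) = 1/(-2 + N)
z(r) = -3*r² (z(r) = (-3*r)*r = -3*r²)
K = -⅓ (K = -3/(-2 + 5)² = -3*(1/3)² = -3*(⅓)² = -3*⅑ = -⅓ ≈ -0.33333)
K² = (-⅓)² = ⅑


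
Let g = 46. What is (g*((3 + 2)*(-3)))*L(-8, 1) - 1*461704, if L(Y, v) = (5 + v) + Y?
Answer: -460324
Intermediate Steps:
L(Y, v) = 5 + Y + v
(g*((3 + 2)*(-3)))*L(-8, 1) - 1*461704 = (46*((3 + 2)*(-3)))*(5 - 8 + 1) - 1*461704 = (46*(5*(-3)))*(-2) - 461704 = (46*(-15))*(-2) - 461704 = -690*(-2) - 461704 = 1380 - 461704 = -460324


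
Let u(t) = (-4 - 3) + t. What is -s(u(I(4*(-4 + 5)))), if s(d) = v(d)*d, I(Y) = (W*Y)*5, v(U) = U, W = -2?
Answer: -2209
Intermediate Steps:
I(Y) = -10*Y (I(Y) = -2*Y*5 = -10*Y)
u(t) = -7 + t
s(d) = d² (s(d) = d*d = d²)
-s(u(I(4*(-4 + 5)))) = -(-7 - 40*(-4 + 5))² = -(-7 - 40)² = -1*(-47)² = -1*2209 = -2209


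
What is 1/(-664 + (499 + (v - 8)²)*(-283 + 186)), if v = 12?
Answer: -1/50619 ≈ -1.9755e-5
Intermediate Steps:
1/(-664 + (499 + (v - 8)²)*(-283 + 186)) = 1/(-664 + (499 + (12 - 8)²)*(-283 + 186)) = 1/(-664 + (499 + 4²)*(-97)) = 1/(-664 + (499 + 16)*(-97)) = 1/(-664 + 515*(-97)) = 1/(-664 - 49955) = 1/(-50619) = -1/50619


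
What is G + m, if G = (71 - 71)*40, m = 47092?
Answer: 47092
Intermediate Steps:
G = 0 (G = 0*40 = 0)
G + m = 0 + 47092 = 47092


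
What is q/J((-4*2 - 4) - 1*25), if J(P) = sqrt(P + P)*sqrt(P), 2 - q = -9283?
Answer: -9285*sqrt(2)/74 ≈ -177.45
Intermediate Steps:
q = 9285 (q = 2 - 1*(-9283) = 2 + 9283 = 9285)
J(P) = P*sqrt(2) (J(P) = sqrt(2*P)*sqrt(P) = (sqrt(2)*sqrt(P))*sqrt(P) = P*sqrt(2))
q/J((-4*2 - 4) - 1*25) = 9285/((((-4*2 - 4) - 1*25)*sqrt(2))) = 9285/((((-8 - 4) - 25)*sqrt(2))) = 9285/(((-12 - 25)*sqrt(2))) = 9285/((-37*sqrt(2))) = 9285*(-sqrt(2)/74) = -9285*sqrt(2)/74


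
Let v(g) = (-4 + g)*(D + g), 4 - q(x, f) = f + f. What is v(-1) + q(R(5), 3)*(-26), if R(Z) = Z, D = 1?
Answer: 52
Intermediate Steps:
q(x, f) = 4 - 2*f (q(x, f) = 4 - (f + f) = 4 - 2*f)
v(g) = (1 + g)*(-4 + g) (v(g) = (-4 + g)*(1 + g) = (1 + g)*(-4 + g))
v(-1) + q(R(5), 3)*(-26) = (-4 + (-1)² - 3*(-1)) + (4 - 2*3)*(-26) = (-4 + 1 + 3) + (4 - 6)*(-26) = 0 - 2*(-26) = 0 + 52 = 52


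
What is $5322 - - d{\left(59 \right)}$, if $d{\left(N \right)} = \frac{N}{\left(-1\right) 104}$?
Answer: $\frac{553429}{104} \approx 5321.4$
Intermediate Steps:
$d{\left(N \right)} = - \frac{N}{104}$ ($d{\left(N \right)} = \frac{N}{-104} = N \left(- \frac{1}{104}\right) = - \frac{N}{104}$)
$5322 - - d{\left(59 \right)} = 5322 - - \frac{\left(-1\right) 59}{104} = 5322 - \left(-1\right) \left(- \frac{59}{104}\right) = 5322 - \frac{59}{104} = \frac{553429}{104}$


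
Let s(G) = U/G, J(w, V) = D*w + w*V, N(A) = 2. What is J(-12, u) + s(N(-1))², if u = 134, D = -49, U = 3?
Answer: -4071/4 ≈ -1017.8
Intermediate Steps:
J(w, V) = -49*w + V*w (J(w, V) = -49*w + w*V = -49*w + V*w)
s(G) = 3/G
J(-12, u) + s(N(-1))² = -12*(-49 + 134) + (3/2)² = -12*85 + (3*(½))² = -1020 + (3/2)² = -1020 + 9/4 = -4071/4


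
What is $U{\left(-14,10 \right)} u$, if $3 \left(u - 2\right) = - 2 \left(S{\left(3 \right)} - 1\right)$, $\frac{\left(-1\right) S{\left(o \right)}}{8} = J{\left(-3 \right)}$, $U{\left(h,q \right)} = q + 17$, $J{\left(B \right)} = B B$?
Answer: $1368$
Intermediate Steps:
$J{\left(B \right)} = B^{2}$
$U{\left(h,q \right)} = 17 + q$
$S{\left(o \right)} = -72$ ($S{\left(o \right)} = - 8 \left(-3\right)^{2} = \left(-8\right) 9 = -72$)
$u = \frac{152}{3}$ ($u = 2 + \frac{\left(-2\right) \left(-72 - 1\right)}{3} = 2 + \frac{\left(-2\right) \left(-73\right)}{3} = 2 + \frac{1}{3} \cdot 146 = 2 + \frac{146}{3} = \frac{152}{3} \approx 50.667$)
$U{\left(-14,10 \right)} u = \left(17 + 10\right) \frac{152}{3} = 27 \cdot \frac{152}{3} = 1368$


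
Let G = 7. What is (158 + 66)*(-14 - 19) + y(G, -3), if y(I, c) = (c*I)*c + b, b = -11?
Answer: -7340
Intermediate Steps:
y(I, c) = -11 + I*c² (y(I, c) = (c*I)*c - 11 = (I*c)*c - 11 = I*c² - 11 = -11 + I*c²)
(158 + 66)*(-14 - 19) + y(G, -3) = (158 + 66)*(-14 - 19) + (-11 + 7*(-3)²) = 224*(-33) + (-11 + 7*9) = -7392 + (-11 + 63) = -7392 + 52 = -7340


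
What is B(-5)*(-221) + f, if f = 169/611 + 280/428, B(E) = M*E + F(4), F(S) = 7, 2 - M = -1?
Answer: 8895953/5029 ≈ 1768.9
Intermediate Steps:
M = 3 (M = 2 - 1*(-1) = 2 + 1 = 3)
B(E) = 7 + 3*E (B(E) = 3*E + 7 = 7 + 3*E)
f = 4681/5029 (f = 169*(1/611) + 280*(1/428) = 13/47 + 70/107 = 4681/5029 ≈ 0.93080)
B(-5)*(-221) + f = (7 + 3*(-5))*(-221) + 4681/5029 = (7 - 15)*(-221) + 4681/5029 = -8*(-221) + 4681/5029 = 1768 + 4681/5029 = 8895953/5029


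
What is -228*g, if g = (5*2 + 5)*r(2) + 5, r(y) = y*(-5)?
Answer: 33060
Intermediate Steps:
r(y) = -5*y
g = -145 (g = (5*2 + 5)*(-5*2) + 5 = (10 + 5)*(-10) + 5 = 15*(-10) + 5 = -150 + 5 = -145)
-228*g = -228*(-145) = 33060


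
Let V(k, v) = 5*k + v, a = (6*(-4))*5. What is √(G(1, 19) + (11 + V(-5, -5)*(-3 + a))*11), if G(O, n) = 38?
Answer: 17*√141 ≈ 201.86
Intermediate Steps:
a = -120 (a = -24*5 = -120)
V(k, v) = v + 5*k
√(G(1, 19) + (11 + V(-5, -5)*(-3 + a))*11) = √(38 + (11 + (-5 + 5*(-5))*(-3 - 120))*11) = √(38 + (11 + (-5 - 25)*(-123))*11) = √(38 + (11 - 30*(-123))*11) = √(38 + (11 + 3690)*11) = √(38 + 3701*11) = √(38 + 40711) = √40749 = 17*√141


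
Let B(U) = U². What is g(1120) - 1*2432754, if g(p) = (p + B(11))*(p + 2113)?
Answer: 1579399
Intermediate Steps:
g(p) = (121 + p)*(2113 + p) (g(p) = (p + 11²)*(p + 2113) = (p + 121)*(2113 + p) = (121 + p)*(2113 + p))
g(1120) - 1*2432754 = (255673 + 1120² + 2234*1120) - 1*2432754 = (255673 + 1254400 + 2502080) - 2432754 = 4012153 - 2432754 = 1579399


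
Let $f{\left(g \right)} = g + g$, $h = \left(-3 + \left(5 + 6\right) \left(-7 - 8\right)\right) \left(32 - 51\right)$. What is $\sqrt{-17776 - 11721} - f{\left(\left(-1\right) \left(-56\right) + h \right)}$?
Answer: $-6496 + i \sqrt{29497} \approx -6496.0 + 171.75 i$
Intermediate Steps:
$h = 3192$ ($h = \left(-3 + 11 \left(-15\right)\right) \left(-19\right) = \left(-3 - 165\right) \left(-19\right) = \left(-168\right) \left(-19\right) = 3192$)
$f{\left(g \right)} = 2 g$
$\sqrt{-17776 - 11721} - f{\left(\left(-1\right) \left(-56\right) + h \right)} = \sqrt{-17776 - 11721} - 2 \left(\left(-1\right) \left(-56\right) + 3192\right) = \sqrt{-29497} - 2 \left(56 + 3192\right) = i \sqrt{29497} - 2 \cdot 3248 = i \sqrt{29497} - 6496 = -6496 + i \sqrt{29497}$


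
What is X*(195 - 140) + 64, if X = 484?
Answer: 26684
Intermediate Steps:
X*(195 - 140) + 64 = 484*(195 - 140) + 64 = 484*55 + 64 = 26620 + 64 = 26684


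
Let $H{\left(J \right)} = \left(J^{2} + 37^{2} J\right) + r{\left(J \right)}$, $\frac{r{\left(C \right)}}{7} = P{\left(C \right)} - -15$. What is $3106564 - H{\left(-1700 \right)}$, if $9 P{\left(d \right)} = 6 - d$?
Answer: $\frac{22881889}{9} \approx 2.5424 \cdot 10^{6}$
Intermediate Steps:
$P{\left(d \right)} = \frac{2}{3} - \frac{d}{9}$ ($P{\left(d \right)} = \frac{6 - d}{9} = \frac{2}{3} - \frac{d}{9}$)
$r{\left(C \right)} = \frac{329}{3} - \frac{7 C}{9}$ ($r{\left(C \right)} = 7 \left(\left(\frac{2}{3} - \frac{C}{9}\right) - -15\right) = 7 \left(\left(\frac{2}{3} - \frac{C}{9}\right) + 15\right) = 7 \left(\frac{47}{3} - \frac{C}{9}\right) = \frac{329}{3} - \frac{7 C}{9}$)
$H{\left(J \right)} = \frac{329}{3} + J^{2} + \frac{12314 J}{9}$ ($H{\left(J \right)} = \left(J^{2} + 37^{2} J\right) - \left(- \frac{329}{3} + \frac{7 J}{9}\right) = \left(J^{2} + 1369 J\right) - \left(- \frac{329}{3} + \frac{7 J}{9}\right) = \frac{329}{3} + J^{2} + \frac{12314 J}{9}$)
$3106564 - H{\left(-1700 \right)} = 3106564 - \left(\frac{329}{3} + \left(-1700\right)^{2} + \frac{12314}{9} \left(-1700\right)\right) = 3106564 - \left(\frac{329}{3} + 2890000 - \frac{20933800}{9}\right) = 3106564 - \frac{5077187}{9} = \frac{22881889}{9}$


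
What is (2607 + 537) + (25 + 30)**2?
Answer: 6169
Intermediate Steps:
(2607 + 537) + (25 + 30)**2 = 3144 + 55**2 = 3144 + 3025 = 6169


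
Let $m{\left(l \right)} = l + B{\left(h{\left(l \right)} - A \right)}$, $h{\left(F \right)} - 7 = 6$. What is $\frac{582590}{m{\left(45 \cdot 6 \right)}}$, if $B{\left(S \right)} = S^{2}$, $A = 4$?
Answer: $\frac{582590}{351} \approx 1659.8$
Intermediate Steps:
$h{\left(F \right)} = 13$ ($h{\left(F \right)} = 7 + 6 = 13$)
$m{\left(l \right)} = 81 + l$ ($m{\left(l \right)} = l + \left(13 - 4\right)^{2} = l + 9^{2} = l + 81 = 81 + l$)
$\frac{582590}{m{\left(45 \cdot 6 \right)}} = \frac{582590}{81 + 45 \cdot 6} = \frac{582590}{81 + 270} = \frac{582590}{351}$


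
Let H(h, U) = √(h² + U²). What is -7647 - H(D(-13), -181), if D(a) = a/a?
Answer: -7647 - √32762 ≈ -7828.0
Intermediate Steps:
D(a) = 1
H(h, U) = √(U² + h²)
-7647 - H(D(-13), -181) = -7647 - √((-181)² + 1²) = -7647 - √(32761 + 1) = -7647 - √32762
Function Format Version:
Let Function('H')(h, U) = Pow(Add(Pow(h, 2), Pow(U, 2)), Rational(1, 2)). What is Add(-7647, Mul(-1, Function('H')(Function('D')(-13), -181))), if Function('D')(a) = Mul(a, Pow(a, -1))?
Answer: Add(-7647, Mul(-1, Pow(32762, Rational(1, 2)))) ≈ -7828.0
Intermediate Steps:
Function('D')(a) = 1
Function('H')(h, U) = Pow(Add(Pow(U, 2), Pow(h, 2)), Rational(1, 2))
Add(-7647, Mul(-1, Function('H')(Function('D')(-13), -181))) = Add(-7647, Mul(-1, Pow(Add(Pow(-181, 2), Pow(1, 2)), Rational(1, 2)))) = Add(-7647, Mul(-1, Pow(Add(32761, 1), Rational(1, 2)))) = Add(-7647, Mul(-1, Pow(32762, Rational(1, 2))))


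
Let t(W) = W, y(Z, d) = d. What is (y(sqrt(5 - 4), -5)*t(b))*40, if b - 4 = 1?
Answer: -1000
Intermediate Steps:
b = 5 (b = 4 + 1 = 5)
(y(sqrt(5 - 4), -5)*t(b))*40 = -5*5*40 = -25*40 = -1000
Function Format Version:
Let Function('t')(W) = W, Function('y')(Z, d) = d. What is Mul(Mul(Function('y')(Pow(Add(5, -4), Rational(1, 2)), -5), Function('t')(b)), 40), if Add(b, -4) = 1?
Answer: -1000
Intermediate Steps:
b = 5 (b = Add(4, 1) = 5)
Mul(Mul(Function('y')(Pow(Add(5, -4), Rational(1, 2)), -5), Function('t')(b)), 40) = Mul(Mul(-5, 5), 40) = Mul(-25, 40) = -1000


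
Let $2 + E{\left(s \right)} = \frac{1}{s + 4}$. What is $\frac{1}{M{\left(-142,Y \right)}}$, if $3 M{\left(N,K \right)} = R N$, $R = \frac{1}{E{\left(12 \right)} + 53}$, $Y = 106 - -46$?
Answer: $- \frac{2451}{2272} \approx -1.0788$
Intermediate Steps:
$Y = 152$ ($Y = 106 + 46 = 152$)
$E{\left(s \right)} = -2 + \frac{1}{4 + s}$ ($E{\left(s \right)} = -2 + \frac{1}{s + 4} = -2 + \frac{1}{4 + s}$)
$R = \frac{16}{817}$ ($R = \frac{1}{\frac{-7 - 24}{4 + 12} + 53} = \frac{1}{\frac{-7 - 24}{16} + 53} = \frac{1}{\frac{1}{16} \left(-31\right) + 53} = \frac{1}{- \frac{31}{16} + 53} = \frac{1}{\frac{817}{16}} = \frac{16}{817} \approx 0.019584$)
$M{\left(N,K \right)} = \frac{16 N}{2451}$ ($M{\left(N,K \right)} = \frac{\frac{16}{817} N}{3} = \frac{16 N}{2451}$)
$\frac{1}{M{\left(-142,Y \right)}} = \frac{1}{\frac{16}{2451} \left(-142\right)} = \frac{1}{- \frac{2272}{2451}} = - \frac{2451}{2272}$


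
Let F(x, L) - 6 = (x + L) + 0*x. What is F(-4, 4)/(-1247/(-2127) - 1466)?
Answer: -12762/3116935 ≈ -0.0040944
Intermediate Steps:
F(x, L) = 6 + L + x (F(x, L) = 6 + ((x + L) + 0*x) = 6 + ((L + x) + 0) = 6 + (L + x) = 6 + L + x)
F(-4, 4)/(-1247/(-2127) - 1466) = (6 + 4 - 4)/(-1247/(-2127) - 1466) = 6/(-1247*(-1/2127) - 1466) = 6/(1247/2127 - 1466) = 6/(-3116935/2127) = -2127/3116935*6 = -12762/3116935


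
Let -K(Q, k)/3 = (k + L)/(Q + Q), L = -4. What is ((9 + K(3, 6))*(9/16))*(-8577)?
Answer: -77193/2 ≈ -38597.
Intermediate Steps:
K(Q, k) = -3*(-4 + k)/(2*Q) (K(Q, k) = -3*(k - 4)/(Q + Q) = -3*(-4 + k)/(2*Q))
((9 + K(3, 6))*(9/16))*(-8577) = ((9 + (3/2)*(4 - 1*6)/3)*(9/16))*(-8577) = ((9 + (3/2)*(⅓)*(4 - 6))*(9*(1/16)))*(-8577) = ((9 + (3/2)*(⅓)*(-2))*(9/16))*(-8577) = ((9 - 1)*(9/16))*(-8577) = (8*(9/16))*(-8577) = (9/2)*(-8577) = -77193/2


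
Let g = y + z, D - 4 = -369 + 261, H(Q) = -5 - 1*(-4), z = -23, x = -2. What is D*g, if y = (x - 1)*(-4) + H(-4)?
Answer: 1248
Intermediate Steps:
H(Q) = -1 (H(Q) = -5 + 4 = -1)
D = -104 (D = 4 + (-369 + 261) = 4 - 108 = -104)
y = 11 (y = (-2 - 1)*(-4) - 1 = -3*(-4) - 1 = 12 - 1 = 11)
g = -12 (g = 11 - 23 = -12)
D*g = -104*(-12) = 1248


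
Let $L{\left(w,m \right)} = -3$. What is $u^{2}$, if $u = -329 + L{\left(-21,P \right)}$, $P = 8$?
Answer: $110224$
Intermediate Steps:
$u = -332$ ($u = -329 - 3 = -332$)
$u^{2} = \left(-332\right)^{2} = 110224$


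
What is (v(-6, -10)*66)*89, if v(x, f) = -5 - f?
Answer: 29370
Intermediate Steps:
(v(-6, -10)*66)*89 = ((-5 - 1*(-10))*66)*89 = ((-5 + 10)*66)*89 = (5*66)*89 = 330*89 = 29370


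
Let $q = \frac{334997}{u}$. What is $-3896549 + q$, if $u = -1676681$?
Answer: $- \frac{6533270008866}{1676681} \approx -3.8965 \cdot 10^{6}$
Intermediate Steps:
$q = - \frac{334997}{1676681}$ ($q = \frac{334997}{-1676681} = 334997 \left(- \frac{1}{1676681}\right) = - \frac{334997}{1676681} \approx -0.1998$)
$-3896549 + q = -3896549 - \frac{334997}{1676681} = - \frac{6533270008866}{1676681}$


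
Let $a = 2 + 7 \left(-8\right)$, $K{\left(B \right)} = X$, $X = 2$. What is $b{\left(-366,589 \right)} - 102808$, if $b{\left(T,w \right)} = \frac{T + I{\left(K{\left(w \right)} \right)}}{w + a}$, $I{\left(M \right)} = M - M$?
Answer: $- \frac{55002646}{535} \approx -1.0281 \cdot 10^{5}$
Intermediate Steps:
$K{\left(B \right)} = 2$
$a = -54$ ($a = 2 - 56 = -54$)
$I{\left(M \right)} = 0$
$b{\left(T,w \right)} = \frac{T}{-54 + w}$ ($b{\left(T,w \right)} = \frac{T + 0}{w - 54} = \frac{T}{-54 + w}$)
$b{\left(-366,589 \right)} - 102808 = - \frac{366}{-54 + 589} - 102808 = - \frac{366}{535} - 102808 = - \frac{55002646}{535}$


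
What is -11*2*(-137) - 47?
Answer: 2967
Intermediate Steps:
-11*2*(-137) - 47 = -22*(-137) - 47 = 3014 - 47 = 2967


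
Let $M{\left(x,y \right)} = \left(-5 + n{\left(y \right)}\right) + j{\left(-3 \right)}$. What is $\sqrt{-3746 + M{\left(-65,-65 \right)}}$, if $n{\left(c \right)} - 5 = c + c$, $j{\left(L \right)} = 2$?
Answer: $i \sqrt{3874} \approx 62.241 i$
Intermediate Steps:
$n{\left(c \right)} = 5 + 2 c$ ($n{\left(c \right)} = 5 + \left(c + c\right) = 5 + 2 c$)
$M{\left(x,y \right)} = 2 + 2 y$ ($M{\left(x,y \right)} = \left(-5 + \left(5 + 2 y\right)\right) + 2 = 2 y + 2 = 2 + 2 y$)
$\sqrt{-3746 + M{\left(-65,-65 \right)}} = \sqrt{-3746 + \left(2 + 2 \left(-65\right)\right)} = \sqrt{-3746 + \left(2 - 130\right)} = \sqrt{-3746 - 128} = \sqrt{-3874} = i \sqrt{3874}$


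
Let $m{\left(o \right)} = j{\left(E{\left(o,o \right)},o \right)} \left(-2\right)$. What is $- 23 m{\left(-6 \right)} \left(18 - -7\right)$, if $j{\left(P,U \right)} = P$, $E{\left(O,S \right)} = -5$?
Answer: $-5750$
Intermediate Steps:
$m{\left(o \right)} = 10$ ($m{\left(o \right)} = \left(-5\right) \left(-2\right) = 10$)
$- 23 m{\left(-6 \right)} \left(18 - -7\right) = \left(-23\right) 10 \left(18 - -7\right) = - 230 \left(18 + 7\right) = \left(-230\right) 25 = -5750$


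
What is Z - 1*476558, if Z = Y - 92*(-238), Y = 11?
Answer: -454651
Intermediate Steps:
Z = 21907 (Z = 11 - 92*(-238) = 11 + 21896 = 21907)
Z - 1*476558 = 21907 - 1*476558 = 21907 - 476558 = -454651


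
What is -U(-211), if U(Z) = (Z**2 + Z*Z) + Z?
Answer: -88831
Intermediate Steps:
U(Z) = Z + 2*Z**2 (U(Z) = (Z**2 + Z**2) + Z = 2*Z**2 + Z = Z + 2*Z**2)
-U(-211) = -(-211)*(1 + 2*(-211)) = -(-211)*(1 - 422) = -(-211)*(-421) = -1*88831 = -88831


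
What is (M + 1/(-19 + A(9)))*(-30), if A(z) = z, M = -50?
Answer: 1503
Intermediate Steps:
(M + 1/(-19 + A(9)))*(-30) = (-50 + 1/(-19 + 9))*(-30) = (-50 + 1/(-10))*(-30) = (-50 - ⅒)*(-30) = -501/10*(-30) = 1503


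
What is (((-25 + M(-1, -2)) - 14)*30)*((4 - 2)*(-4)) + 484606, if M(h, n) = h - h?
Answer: 493966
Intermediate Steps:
M(h, n) = 0
(((-25 + M(-1, -2)) - 14)*30)*((4 - 2)*(-4)) + 484606 = (((-25 + 0) - 14)*30)*((4 - 2)*(-4)) + 484606 = ((-25 - 14)*30)*(2*(-4)) + 484606 = -39*30*(-8) + 484606 = -1170*(-8) + 484606 = 9360 + 484606 = 493966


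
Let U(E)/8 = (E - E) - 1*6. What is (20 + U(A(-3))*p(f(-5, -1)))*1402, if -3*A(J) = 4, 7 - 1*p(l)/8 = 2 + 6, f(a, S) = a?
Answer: 566408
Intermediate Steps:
p(l) = -8 (p(l) = 56 - 8*(2 + 6) = 56 - 8*8 = 56 - 64 = -8)
A(J) = -4/3 (A(J) = -⅓*4 = -4/3)
U(E) = -48 (U(E) = 8*((E - E) - 1*6) = 8*(0 - 6) = 8*(-6) = -48)
(20 + U(A(-3))*p(f(-5, -1)))*1402 = (20 - 48*(-8))*1402 = (20 + 384)*1402 = 404*1402 = 566408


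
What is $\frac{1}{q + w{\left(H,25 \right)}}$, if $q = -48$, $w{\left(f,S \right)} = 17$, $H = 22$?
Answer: $- \frac{1}{31} \approx -0.032258$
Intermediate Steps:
$\frac{1}{q + w{\left(H,25 \right)}} = \frac{1}{-48 + 17} = \frac{1}{-31} = - \frac{1}{31}$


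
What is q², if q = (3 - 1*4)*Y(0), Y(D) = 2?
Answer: 4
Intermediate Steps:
q = -2 (q = (3 - 1*4)*2 = (3 - 4)*2 = -1*2 = -2)
q² = (-2)² = 4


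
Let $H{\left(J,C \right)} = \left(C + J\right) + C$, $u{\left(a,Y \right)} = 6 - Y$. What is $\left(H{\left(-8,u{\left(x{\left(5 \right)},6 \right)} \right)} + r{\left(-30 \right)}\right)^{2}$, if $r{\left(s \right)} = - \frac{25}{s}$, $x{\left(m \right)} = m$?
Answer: $\frac{1849}{36} \approx 51.361$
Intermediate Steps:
$H{\left(J,C \right)} = J + 2 C$
$\left(H{\left(-8,u{\left(x{\left(5 \right)},6 \right)} \right)} + r{\left(-30 \right)}\right)^{2} = \left(\left(-8 + 2 \left(6 - 6\right)\right) - \frac{25}{-30}\right)^{2} = \left(\left(-8 + 2 \left(6 - 6\right)\right) - - \frac{5}{6}\right)^{2} = \left(\left(-8 + 2 \cdot 0\right) + \frac{5}{6}\right)^{2} = \left(\left(-8 + 0\right) + \frac{5}{6}\right)^{2} = \left(-8 + \frac{5}{6}\right)^{2} = \left(- \frac{43}{6}\right)^{2} = \frac{1849}{36}$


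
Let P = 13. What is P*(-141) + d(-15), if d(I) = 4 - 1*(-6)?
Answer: -1823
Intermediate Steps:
d(I) = 10 (d(I) = 4 + 6 = 10)
P*(-141) + d(-15) = 13*(-141) + 10 = -1833 + 10 = -1823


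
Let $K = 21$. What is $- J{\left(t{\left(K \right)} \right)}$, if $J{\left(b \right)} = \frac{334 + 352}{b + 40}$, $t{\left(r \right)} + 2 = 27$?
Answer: $- \frac{686}{65} \approx -10.554$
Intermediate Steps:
$t{\left(r \right)} = 25$ ($t{\left(r \right)} = -2 + 27 = 25$)
$J{\left(b \right)} = \frac{686}{40 + b}$
$- J{\left(t{\left(K \right)} \right)} = - \frac{686}{40 + 25} = - \frac{686}{65}$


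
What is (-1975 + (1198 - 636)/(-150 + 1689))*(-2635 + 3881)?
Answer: -3786547898/1539 ≈ -2.4604e+6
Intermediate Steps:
(-1975 + (1198 - 636)/(-150 + 1689))*(-2635 + 3881) = (-1975 + 562/1539)*1246 = -3038963/1539*1246 = -3786547898/1539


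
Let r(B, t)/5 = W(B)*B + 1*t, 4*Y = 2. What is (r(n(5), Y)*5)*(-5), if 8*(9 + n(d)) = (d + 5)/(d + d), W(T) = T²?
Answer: 44706875/512 ≈ 87318.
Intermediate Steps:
Y = ½ (Y = (¼)*2 = ½ ≈ 0.50000)
n(d) = -9 + (5 + d)/(16*d) (n(d) = -9 + ((d + 5)/(d + d))/8 = -9 + ((5 + d)/((2*d)))/8 = -9 + ((5 + d)*(1/(2*d)))/8 = -9 + ((5 + d)/(2*d))/8 = -9 + (5 + d)/(16*d))
r(B, t) = 5*t + 5*B³ (r(B, t) = 5*(B²*B + 1*t) = 5*(B³ + t) = 5*(t + B³) = 5*t + 5*B³)
(r(n(5), Y)*5)*(-5) = ((5*(½) + 5*((1/16)*(5 - 143*5)/5)³)*5)*(-5) = ((5/2 + 5*((1/16)*(⅕)*(5 - 715))³)*5)*(-5) = ((5/2 + 5*((1/16)*(⅕)*(-710))³)*5)*(-5) = ((5/2 + 5*(-71/8)³)*5)*(-5) = ((5/2 + 5*(-357911/512))*5)*(-5) = ((5/2 - 1789555/512)*5)*(-5) = -1788275/512*5*(-5) = -8941375/512*(-5) = 44706875/512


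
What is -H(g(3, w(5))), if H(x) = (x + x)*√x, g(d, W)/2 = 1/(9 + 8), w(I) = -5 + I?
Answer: -4*√34/289 ≈ -0.080705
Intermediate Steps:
g(d, W) = 2/17 (g(d, W) = 2/(9 + 8) = 2/17)
H(x) = 2*x^(3/2) (H(x) = (2*x)*√x = 2*x^(3/2))
-H(g(3, w(5))) = -2*(2/17)^(3/2) = -2*2*√34/289 = -4*√34/289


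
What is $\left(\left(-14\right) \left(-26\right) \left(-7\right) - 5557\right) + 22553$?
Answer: $14448$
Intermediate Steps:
$\left(\left(-14\right) \left(-26\right) \left(-7\right) - 5557\right) + 22553 = \left(364 \left(-7\right) - 5557\right) + 22553 = \left(-2548 - 5557\right) + 22553 = -8105 + 22553 = 14448$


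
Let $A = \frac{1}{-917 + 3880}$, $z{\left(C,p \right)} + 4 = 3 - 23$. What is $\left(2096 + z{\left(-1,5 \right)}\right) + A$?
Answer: $\frac{6139337}{2963} \approx 2072.0$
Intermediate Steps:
$z{\left(C,p \right)} = -24$ ($z{\left(C,p \right)} = -4 + \left(3 - 23\right) = -4 - 20 = -24$)
$A = \frac{1}{2963} \approx 0.0003375$
$\left(2096 + z{\left(-1,5 \right)}\right) + A = \left(2096 - 24\right) + \frac{1}{2963} = 2072 + \frac{1}{2963} = \frac{6139337}{2963}$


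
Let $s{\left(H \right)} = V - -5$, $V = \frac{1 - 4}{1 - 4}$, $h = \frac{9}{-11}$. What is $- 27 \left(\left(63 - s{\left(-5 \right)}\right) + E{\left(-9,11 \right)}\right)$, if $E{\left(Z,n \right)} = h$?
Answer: $- \frac{16686}{11} \approx -1516.9$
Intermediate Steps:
$h = - \frac{9}{11}$ ($h = 9 \left(- \frac{1}{11}\right) = - \frac{9}{11} \approx -0.81818$)
$E{\left(Z,n \right)} = - \frac{9}{11}$
$V = 1$ ($V = - \frac{3}{-3} = \left(-3\right) \left(- \frac{1}{3}\right) = 1$)
$s{\left(H \right)} = 6$ ($s{\left(H \right)} = 1 - -5 = 1 + 5 = 6$)
$- 27 \left(\left(63 - s{\left(-5 \right)}\right) + E{\left(-9,11 \right)}\right) = - 27 \left(\left(63 - 6\right) - \frac{9}{11}\right) = - 27 \left(57 - \frac{9}{11}\right) = \left(-27\right) \frac{618}{11} = - \frac{16686}{11}$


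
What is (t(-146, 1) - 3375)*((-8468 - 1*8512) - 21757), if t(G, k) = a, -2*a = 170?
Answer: 134030020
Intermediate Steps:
a = -85 (a = -1/2*170 = -85)
t(G, k) = -85
(t(-146, 1) - 3375)*((-8468 - 1*8512) - 21757) = (-85 - 3375)*((-8468 - 1*8512) - 21757) = -3460*((-8468 - 8512) - 21757) = -3460*(-16980 - 21757) = -3460*(-38737) = 134030020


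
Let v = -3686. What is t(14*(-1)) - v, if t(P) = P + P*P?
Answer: 3868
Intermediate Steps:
t(P) = P + P²
t(14*(-1)) - v = (14*(-1))*(1 + 14*(-1)) - 1*(-3686) = -14*(1 - 14) + 3686 = -14*(-13) + 3686 = 182 + 3686 = 3868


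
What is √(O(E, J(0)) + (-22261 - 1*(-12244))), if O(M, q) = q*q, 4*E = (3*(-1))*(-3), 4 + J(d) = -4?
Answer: I*√9953 ≈ 99.765*I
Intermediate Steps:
J(d) = -8 (J(d) = -4 - 4 = -8)
E = 9/4 (E = ((3*(-1))*(-3))/4 = (-3*(-3))/4 = (¼)*9 = 9/4 ≈ 2.2500)
O(M, q) = q²
√(O(E, J(0)) + (-22261 - 1*(-12244))) = √((-8)² + (-22261 - 1*(-12244))) = √(64 + (-22261 + 12244)) = √(64 - 10017) = √(-9953) = I*√9953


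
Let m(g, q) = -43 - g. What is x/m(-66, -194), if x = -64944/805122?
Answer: -3608/1028767 ≈ -0.0035071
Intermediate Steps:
x = -3608/44729 (x = -64944*1/805122 = -3608/44729 ≈ -0.080664)
x/m(-66, -194) = -3608/(44729*(-43 - 1*(-66))) = -3608/(44729*(-43 + 66)) = -3608/44729/23 = -3608/44729*1/23 = -3608/1028767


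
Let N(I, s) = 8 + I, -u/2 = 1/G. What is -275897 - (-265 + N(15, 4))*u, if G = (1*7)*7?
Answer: -13519437/49 ≈ -2.7591e+5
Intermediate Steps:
G = 49 (G = 7*7 = 49)
u = -2/49 ≈ -0.040816
-275897 - (-265 + N(15, 4))*u = -275897 - (-265 + (8 + 15))*(-2)/49 = -275897 - (-265 + 23)*(-2)/49 = -275897 - (-242)*(-2)/49 = -275897 - 1*484/49 = -275897 - 484/49 = -13519437/49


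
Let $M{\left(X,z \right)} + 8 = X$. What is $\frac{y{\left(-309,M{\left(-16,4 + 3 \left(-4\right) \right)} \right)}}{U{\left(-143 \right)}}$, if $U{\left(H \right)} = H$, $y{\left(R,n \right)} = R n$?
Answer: $- \frac{7416}{143} \approx -51.86$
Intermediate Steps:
$M{\left(X,z \right)} = -8 + X$
$\frac{y{\left(-309,M{\left(-16,4 + 3 \left(-4\right) \right)} \right)}}{U{\left(-143 \right)}} = \frac{\left(-309\right) \left(-8 - 16\right)}{-143} = \left(-309\right) \left(-24\right) \left(- \frac{1}{143}\right) = 7416 \left(- \frac{1}{143}\right) = - \frac{7416}{143}$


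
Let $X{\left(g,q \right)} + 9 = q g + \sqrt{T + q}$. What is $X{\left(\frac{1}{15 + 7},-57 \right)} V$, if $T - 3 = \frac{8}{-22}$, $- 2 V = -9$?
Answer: $- \frac{2295}{44} + \frac{9 i \sqrt{6578}}{22} \approx -52.159 + 33.179 i$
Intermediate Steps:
$V = \frac{9}{2}$ ($V = \left(- \frac{1}{2}\right) \left(-9\right) = \frac{9}{2} \approx 4.5$)
$T = \frac{29}{11}$ ($T = 3 + \frac{8}{-22} = 3 + 8 \left(- \frac{1}{22}\right) = 3 - \frac{4}{11} = \frac{29}{11} \approx 2.6364$)
$X{\left(g,q \right)} = -9 + \sqrt{\frac{29}{11} + q} + g q$ ($X{\left(g,q \right)} = -9 + \left(q g + \sqrt{\frac{29}{11} + q}\right) = -9 + \left(g q + \sqrt{\frac{29}{11} + q}\right) = -9 + \left(\sqrt{\frac{29}{11} + q} + g q\right) = -9 + \sqrt{\frac{29}{11} + q} + g q$)
$X{\left(\frac{1}{15 + 7},-57 \right)} V = \left(-9 + \frac{\sqrt{319 + 121 \left(-57\right)}}{11} + \frac{1}{15 + 7} \left(-57\right)\right) \frac{9}{2} = \left(-9 + \frac{\sqrt{319 - 6897}}{11} + \frac{1}{22} \left(-57\right)\right) \frac{9}{2} = \left(-9 + \frac{\sqrt{-6578}}{11} + \frac{1}{22} \left(-57\right)\right) \frac{9}{2} = \left(-9 + \frac{i \sqrt{6578}}{11} - \frac{57}{22}\right) \frac{9}{2} = \left(- \frac{255}{22} + \frac{i \sqrt{6578}}{11}\right) \frac{9}{2} = - \frac{2295}{44} + \frac{9 i \sqrt{6578}}{22}$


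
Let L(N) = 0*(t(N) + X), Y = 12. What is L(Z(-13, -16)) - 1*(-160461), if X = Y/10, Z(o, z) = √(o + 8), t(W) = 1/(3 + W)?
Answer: 160461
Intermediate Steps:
Z(o, z) = √(8 + o)
X = 6/5 (X = 12/10 = 12*(⅒) = 6/5 ≈ 1.2000)
L(N) = 0 (L(N) = 0*(1/(3 + N) + 6/5) = 0*(6/5 + 1/(3 + N)) = 0)
L(Z(-13, -16)) - 1*(-160461) = 0 - 1*(-160461) = 0 + 160461 = 160461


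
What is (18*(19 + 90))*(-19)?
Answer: -37278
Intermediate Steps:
(18*(19 + 90))*(-19) = (18*109)*(-19) = 1962*(-19) = -37278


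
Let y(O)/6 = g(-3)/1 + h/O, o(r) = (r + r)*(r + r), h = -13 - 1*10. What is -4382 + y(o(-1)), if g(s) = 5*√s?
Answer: -8833/2 + 30*I*√3 ≈ -4416.5 + 51.962*I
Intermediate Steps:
h = -23 (h = -13 - 10 = -23)
o(r) = 4*r² (o(r) = (2*r)*(2*r) = 4*r²)
y(O) = -138/O + 30*I*√3 (y(O) = 6*((5*√(-3))/1 - 23/O) = 6*((5*(I*√3))*1 - 23/O) = 6*((5*I*√3)*1 - 23/O) = 6*(5*I*√3 - 23/O) = 6*(-23/O + 5*I*√3) = -138/O + 30*I*√3)
-4382 + y(o(-1)) = -4382 + (-138/(4*(-1)²) + 30*I*√3) = -4382 + (-138/(4*1) + 30*I*√3) = -4382 + (-138/4 + 30*I*√3) = -4382 + (-138*¼ + 30*I*√3) = -4382 + (-69/2 + 30*I*√3) = -8833/2 + 30*I*√3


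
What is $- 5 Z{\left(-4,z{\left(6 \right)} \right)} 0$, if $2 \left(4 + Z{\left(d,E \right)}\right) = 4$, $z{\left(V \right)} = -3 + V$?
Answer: $0$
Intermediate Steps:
$Z{\left(d,E \right)} = -2$ ($Z{\left(d,E \right)} = -4 + \frac{1}{2} \cdot 4 = -4 + 2 = -2$)
$- 5 Z{\left(-4,z{\left(6 \right)} \right)} 0 = \left(-5\right) \left(-2\right) 0 = 10 \cdot 0 = 0$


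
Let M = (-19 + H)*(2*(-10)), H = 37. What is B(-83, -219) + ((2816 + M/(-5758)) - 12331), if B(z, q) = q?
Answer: -28024006/2879 ≈ -9733.9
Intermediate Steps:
M = -360 (M = (-19 + 37)*(2*(-10)) = 18*(-20) = -360)
B(-83, -219) + ((2816 + M/(-5758)) - 12331) = -219 + ((2816 - 360/(-5758)) - 12331) = -219 + ((2816 - 360*(-1/5758)) - 12331) = -219 + ((2816 + 180/2879) - 12331) = -219 + (8107444/2879 - 12331) = -219 - 27393505/2879 = -28024006/2879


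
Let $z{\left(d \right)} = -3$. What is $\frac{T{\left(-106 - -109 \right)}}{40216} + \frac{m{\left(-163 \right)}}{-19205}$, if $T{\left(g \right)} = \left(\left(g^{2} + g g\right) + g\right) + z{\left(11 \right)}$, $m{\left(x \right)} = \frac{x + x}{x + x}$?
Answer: $\frac{152737}{386174140} \approx 0.00039551$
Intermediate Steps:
$m{\left(x \right)} = 1$ ($m{\left(x \right)} = \frac{2 x}{2 x} = 2 x \frac{1}{2 x} = 1$)
$T{\left(g \right)} = -3 + g + 2 g^{2}$ ($T{\left(g \right)} = \left(\left(g^{2} + g g\right) + g\right) - 3 = \left(\left(g^{2} + g^{2}\right) + g\right) - 3 = \left(2 g^{2} + g\right) - 3 = \left(g + 2 g^{2}\right) - 3 = -3 + g + 2 g^{2}$)
$\frac{T{\left(-106 - -109 \right)}}{40216} + \frac{m{\left(-163 \right)}}{-19205} = \frac{-3 - -3 + 2 \left(-106 - -109\right)^{2}}{40216} + 1 \frac{1}{-19205} = \left(-3 + \left(-106 + 109\right) + 2 \left(-106 + 109\right)^{2}\right) \frac{1}{40216} + 1 \left(- \frac{1}{19205}\right) = \left(-3 + 3 + 2 \cdot 3^{2}\right) \frac{1}{40216} - \frac{1}{19205} = \left(-3 + 3 + 2 \cdot 9\right) \frac{1}{40216} - \frac{1}{19205} = \left(-3 + 3 + 18\right) \frac{1}{40216} - \frac{1}{19205} = 18 \cdot \frac{1}{40216} - \frac{1}{19205} = \frac{9}{20108} - \frac{1}{19205} = \frac{152737}{386174140}$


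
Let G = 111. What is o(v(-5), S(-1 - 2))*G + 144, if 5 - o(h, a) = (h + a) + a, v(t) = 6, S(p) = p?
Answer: 699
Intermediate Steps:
o(h, a) = 5 - h - 2*a (o(h, a) = 5 - ((h + a) + a) = 5 - ((a + h) + a) = 5 - (h + 2*a) = 5 + (-h - 2*a) = 5 - h - 2*a)
o(v(-5), S(-1 - 2))*G + 144 = (5 - 1*6 - 2*(-1 - 2))*111 + 144 = (5 - 6 - 2*(-3))*111 + 144 = (5 - 6 + 6)*111 + 144 = 5*111 + 144 = 555 + 144 = 699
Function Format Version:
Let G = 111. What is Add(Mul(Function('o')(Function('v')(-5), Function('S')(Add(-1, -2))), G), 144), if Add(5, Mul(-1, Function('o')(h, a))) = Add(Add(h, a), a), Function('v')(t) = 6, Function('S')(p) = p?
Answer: 699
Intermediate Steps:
Function('o')(h, a) = Add(5, Mul(-1, h), Mul(-2, a)) (Function('o')(h, a) = Add(5, Mul(-1, Add(Add(h, a), a))) = Add(5, Mul(-1, Add(Add(a, h), a))) = Add(5, Mul(-1, Add(h, Mul(2, a)))) = Add(5, Add(Mul(-1, h), Mul(-2, a))) = Add(5, Mul(-1, h), Mul(-2, a)))
Add(Mul(Function('o')(Function('v')(-5), Function('S')(Add(-1, -2))), G), 144) = Add(Mul(Add(5, Mul(-1, 6), Mul(-2, Add(-1, -2))), 111), 144) = Add(Mul(Add(5, -6, Mul(-2, -3)), 111), 144) = Add(Mul(Add(5, -6, 6), 111), 144) = Add(Mul(5, 111), 144) = Add(555, 144) = 699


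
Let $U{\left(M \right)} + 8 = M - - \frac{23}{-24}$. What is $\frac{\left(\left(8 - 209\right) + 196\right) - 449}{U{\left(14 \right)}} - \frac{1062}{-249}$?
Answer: $- \frac{861534}{10043} \approx -85.785$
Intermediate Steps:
$U{\left(M \right)} = - \frac{215}{24} + M$ ($U{\left(M \right)} = -8 + \left(M - - \frac{23}{-24}\right) = -8 + \left(M - \left(-23\right) \left(- \frac{1}{24}\right)\right) = -8 + \left(M - \frac{23}{24}\right) = -8 + \left(- \frac{23}{24} + M\right) = - \frac{215}{24} + M$)
$\frac{\left(\left(8 - 209\right) + 196\right) - 449}{U{\left(14 \right)}} - \frac{1062}{-249} = \frac{\left(\left(8 - 209\right) + 196\right) - 449}{- \frac{215}{24} + 14} - \frac{1062}{-249} = \frac{\left(-201 + 196\right) - 449}{\frac{121}{24}} - - \frac{354}{83} = \left(-5 - 449\right) \frac{24}{121} + \frac{354}{83} = \left(-454\right) \frac{24}{121} + \frac{354}{83} = - \frac{10896}{121} + \frac{354}{83} = - \frac{861534}{10043}$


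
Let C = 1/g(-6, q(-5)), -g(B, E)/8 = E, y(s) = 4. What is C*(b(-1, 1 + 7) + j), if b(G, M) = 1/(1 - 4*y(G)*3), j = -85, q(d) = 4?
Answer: 999/376 ≈ 2.6569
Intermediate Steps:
g(B, E) = -8*E
b(G, M) = -1/47 (b(G, M) = 1/(1 - 4*4*3) = 1/(1 - 16*3) = 1/(1 - 48) = 1/(-47) = -1/47)
C = -1/32 (C = 1/(-8*4) = 1/(-32) = -1/32 ≈ -0.031250)
C*(b(-1, 1 + 7) + j) = -(-1/47 - 85)/32 = -1/32*(-3996/47) = 999/376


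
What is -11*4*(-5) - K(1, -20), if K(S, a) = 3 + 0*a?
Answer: 217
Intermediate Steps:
K(S, a) = 3 (K(S, a) = 3 + 0 = 3)
-11*4*(-5) - K(1, -20) = -11*4*(-5) - 1*3 = -44*(-5) - 3 = 220 - 3 = 217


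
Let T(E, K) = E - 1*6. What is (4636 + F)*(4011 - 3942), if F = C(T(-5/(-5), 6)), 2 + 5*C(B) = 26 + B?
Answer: 1600731/5 ≈ 3.2015e+5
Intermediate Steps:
T(E, K) = -6 + E (T(E, K) = E - 6 = -6 + E)
C(B) = 24/5 + B/5 (C(B) = -⅖ + (26 + B)/5 = -⅖ + (26/5 + B/5) = 24/5 + B/5)
F = 19/5 (F = 24/5 + (-6 - 5/(-5))/5 = 24/5 + (-6 - 5*(-⅕))/5 = 24/5 + (-6 + 1)/5 = 24/5 + (⅕)*(-5) = 24/5 - 1 = 19/5 ≈ 3.8000)
(4636 + F)*(4011 - 3942) = (4636 + 19/5)*(4011 - 3942) = (23199/5)*69 = 1600731/5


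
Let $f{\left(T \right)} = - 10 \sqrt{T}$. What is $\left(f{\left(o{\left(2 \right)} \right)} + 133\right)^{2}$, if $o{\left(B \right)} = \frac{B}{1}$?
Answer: $17889 - 2660 \sqrt{2} \approx 14127.0$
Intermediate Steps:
$o{\left(B \right)} = B$ ($o{\left(B \right)} = B 1 = B$)
$\left(f{\left(o{\left(2 \right)} \right)} + 133\right)^{2} = \left(- 10 \sqrt{2} + 133\right)^{2} = \left(133 - 10 \sqrt{2}\right)^{2}$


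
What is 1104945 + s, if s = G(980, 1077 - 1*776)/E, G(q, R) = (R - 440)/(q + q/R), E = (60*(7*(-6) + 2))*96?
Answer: 10763613987845977/9741312000 ≈ 1.1049e+6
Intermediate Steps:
E = -230400 (E = (60*(-42 + 2))*96 = (60*(-40))*96 = -2400*96 = -230400)
G(q, R) = (-440 + R)/(q + q/R)
s = 5977/9741312000 (s = ((1077 - 1*776)*(-440 + (1077 - 1*776))/(980*(1 + (1077 - 1*776))))/(-230400) = ((1077 - 776)*(1/980)*(-440 + (1077 - 776))/(1 + (1077 - 776)))*(-1/230400) = (301*(1/980)*(-440 + 301)/(1 + 301))*(-1/230400) = (301*(1/980)*(-139)/302)*(-1/230400) = (301*(1/980)*(1/302)*(-139))*(-1/230400) = -5977/42280*(-1/230400) = 5977/9741312000 ≈ 6.1357e-7)
1104945 + s = 1104945 + 5977/9741312000 = 10763613987845977/9741312000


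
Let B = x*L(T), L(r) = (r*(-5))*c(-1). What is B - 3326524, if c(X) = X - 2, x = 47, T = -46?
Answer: -3358954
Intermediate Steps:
c(X) = -2 + X
L(r) = 15*r (L(r) = (r*(-5))*(-2 - 1) = -5*r*(-3) = 15*r)
B = -32430 (B = 47*(15*(-46)) = 47*(-690) = -32430)
B - 3326524 = -32430 - 3326524 = -3358954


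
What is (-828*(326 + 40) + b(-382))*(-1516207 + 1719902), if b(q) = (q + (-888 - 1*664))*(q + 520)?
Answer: -116093928300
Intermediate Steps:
b(q) = (-1552 + q)*(520 + q) (b(q) = (q + (-888 - 664))*(520 + q) = (q - 1552)*(520 + q) = (-1552 + q)*(520 + q))
(-828*(326 + 40) + b(-382))*(-1516207 + 1719902) = (-828*(326 + 40) + (-807040 + (-382)**2 - 1032*(-382)))*(-1516207 + 1719902) = (-828*366 + (-807040 + 145924 + 394224))*203695 = (-303048 - 266892)*203695 = -569940*203695 = -116093928300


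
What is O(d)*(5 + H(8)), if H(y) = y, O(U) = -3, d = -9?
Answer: -39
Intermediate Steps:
O(d)*(5 + H(8)) = -3*(5 + 8) = -3*13 = -39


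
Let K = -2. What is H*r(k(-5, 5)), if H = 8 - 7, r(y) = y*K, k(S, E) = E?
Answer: -10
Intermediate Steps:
r(y) = -2*y (r(y) = y*(-2) = -2*y)
H = 1
H*r(k(-5, 5)) = 1*(-2*5) = 1*(-10) = -10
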